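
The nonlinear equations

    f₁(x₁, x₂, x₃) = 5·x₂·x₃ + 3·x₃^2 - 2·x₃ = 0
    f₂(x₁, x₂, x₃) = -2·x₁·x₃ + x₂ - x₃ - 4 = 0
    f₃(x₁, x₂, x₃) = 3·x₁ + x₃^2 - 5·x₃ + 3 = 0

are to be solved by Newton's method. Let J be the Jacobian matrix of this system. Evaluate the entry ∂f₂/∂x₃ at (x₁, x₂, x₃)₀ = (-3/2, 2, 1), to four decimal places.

2.0000

∂f₂/∂x₃ = -2·x₁ - 1.
At (-3/2, 2, 1) this is 2.0000.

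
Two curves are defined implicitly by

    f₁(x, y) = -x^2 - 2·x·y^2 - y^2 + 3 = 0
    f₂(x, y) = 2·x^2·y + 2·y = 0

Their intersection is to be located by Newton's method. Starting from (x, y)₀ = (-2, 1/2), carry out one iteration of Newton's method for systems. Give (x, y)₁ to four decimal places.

At (-2, 1/2): F = (-0.2500, 5.0000).
Jacobian J = [[-2·x - 2·y^2, -4·x·y - 2·y], [4·x·y, 2·x^2 + 2]].
At the point, J = [[3.5000, 3.0000], [-4.0000, 10.0000]] (det J = 47.0000).
Solving J·Δ = −F gives Δ = (0.3723, -0.3511).
Then the next iterate is (x, y)₁ = (-1.6277, 0.1489).

(-1.6277, 0.1489)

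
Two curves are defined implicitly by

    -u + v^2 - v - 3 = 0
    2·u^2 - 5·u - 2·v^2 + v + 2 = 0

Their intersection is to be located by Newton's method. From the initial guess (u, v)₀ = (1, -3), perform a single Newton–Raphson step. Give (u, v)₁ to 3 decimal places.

(-1.500, -1.500)

At (1, -3): F = (8.000, -22.000).
Jacobian J = [[-1, 2·v - 1], [4·u - 5, -4·v + 1]].
At the point, J = [[-1.000, -7.000], [-1.000, 13.000]] (det J = -20.000).
Solving J·Δ = −F gives Δ = (-2.500, 1.500).
Then the next iterate is (u, v)₁ = (-1.500, -1.500).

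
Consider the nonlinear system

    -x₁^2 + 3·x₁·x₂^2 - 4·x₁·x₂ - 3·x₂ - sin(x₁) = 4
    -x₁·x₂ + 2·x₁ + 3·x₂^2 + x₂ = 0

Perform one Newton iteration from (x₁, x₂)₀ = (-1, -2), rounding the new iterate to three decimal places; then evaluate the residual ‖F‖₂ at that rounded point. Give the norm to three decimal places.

6.116

At (-1, -2): F = (-18.15853, 6.000).
Jacobian J = [[-2·x₁ + 3·x₂^2 - 4·x₂ - cos(x₁), 6·x₁·x₂ - 4·x₁ - 3], [-x₂ + 2, -x₁ + 6·x₂ + 1]].
At the point, J = [[21.45970, 13.000], [4.000, -10.000]] (det J = -266.59698).
Solving J·Δ = −F gives Δ = (0.389, 0.755).
Then the next iterate is (x₁, x₂)₁ = (-0.611, -1.245).
Re-evaluating at (-0.611, -1.245): F = (-5.94861, 1.42238), so ‖F‖₂ = 6.116.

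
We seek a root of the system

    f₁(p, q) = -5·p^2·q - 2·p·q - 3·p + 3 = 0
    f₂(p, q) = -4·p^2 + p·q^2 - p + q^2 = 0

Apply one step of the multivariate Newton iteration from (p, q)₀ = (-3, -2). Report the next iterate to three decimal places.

(-1.487, -1.981)

At (-3, -2): F = (90.000, -41.000).
Jacobian J = [[-10·p·q - 2·q - 3, -5·p^2 - 2·p], [-8·p + q^2 - 1, 2·p·q + 2·q]].
At the point, J = [[-59.000, -39.000], [27.000, 8.000]] (det J = 581.000).
Solving J·Δ = −F gives Δ = (1.513, 0.019).
Then the next iterate is (p, q)₁ = (-1.487, -1.981).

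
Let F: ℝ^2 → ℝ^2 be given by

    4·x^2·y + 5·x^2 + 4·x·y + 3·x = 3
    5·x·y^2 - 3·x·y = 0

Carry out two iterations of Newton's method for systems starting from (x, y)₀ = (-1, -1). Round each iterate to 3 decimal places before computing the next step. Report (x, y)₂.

At (-1, -1): F = (-1.000, -8.000).
Jacobian J = [[8·x·y + 10·x + 4·y + 3, 4·x^2 + 4·x], [5·y^2 - 3·y, 10·x·y - 3·x]].
At the point, J = [[-3.000, 0.000], [8.000, 13.000]] (det J = -39.000).
Solving J·Δ = −F gives Δ = (-0.333, 0.821).
Then the next iterate is (x, y)₁ = (-1.333, -0.179).
Round to (-1.333, -0.179) and repeat: F = (1.56762, -0.92937), J = [[-9.13714, 1.77556], [0.69720, 6.38507]].
Δ = (0.196, 0.124), so (x, y)₂ = (-1.137, -0.055).

(-1.137, -0.055)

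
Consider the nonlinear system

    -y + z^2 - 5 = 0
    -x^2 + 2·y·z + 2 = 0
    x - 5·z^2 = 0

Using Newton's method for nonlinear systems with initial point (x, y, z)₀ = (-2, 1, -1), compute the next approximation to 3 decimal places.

(-5.000, -6.000, 0.000)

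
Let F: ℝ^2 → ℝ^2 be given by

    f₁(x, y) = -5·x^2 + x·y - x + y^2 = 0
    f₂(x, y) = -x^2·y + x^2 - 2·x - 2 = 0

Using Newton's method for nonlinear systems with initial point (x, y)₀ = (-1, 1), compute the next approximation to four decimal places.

(-0.5000, 0.0000)

At (-1, 1): F = (-4.0000, 0.0000).
Jacobian J = [[-10·x + y - 1, x + 2·y], [-2·x·y + 2·x - 2, -x^2]].
At the point, J = [[10.0000, 1.0000], [-2.0000, -1.0000]] (det J = -8.0000).
Solving J·Δ = −F gives Δ = (0.5000, -1.0000).
Then the next iterate is (x, y)₁ = (-0.5000, 0.0000).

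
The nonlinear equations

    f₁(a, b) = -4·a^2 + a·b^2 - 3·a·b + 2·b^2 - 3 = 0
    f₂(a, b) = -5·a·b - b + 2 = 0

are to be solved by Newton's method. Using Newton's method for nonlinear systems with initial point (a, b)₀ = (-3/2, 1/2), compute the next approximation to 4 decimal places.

(-0.4219, 0.1070)

At (-3/2, 1/2): F = (-9.6250, 5.2500).
Jacobian J = [[-8·a + b^2 - 3·b, 2·a·b - 3·a + 4·b], [-5·b, -5·a - 1]].
At the point, J = [[10.7500, 5.0000], [-2.5000, 6.5000]] (det J = 82.3750).
Solving J·Δ = −F gives Δ = (1.0781, -0.3930).
Then the next iterate is (a, b)₁ = (-0.4219, 0.1070).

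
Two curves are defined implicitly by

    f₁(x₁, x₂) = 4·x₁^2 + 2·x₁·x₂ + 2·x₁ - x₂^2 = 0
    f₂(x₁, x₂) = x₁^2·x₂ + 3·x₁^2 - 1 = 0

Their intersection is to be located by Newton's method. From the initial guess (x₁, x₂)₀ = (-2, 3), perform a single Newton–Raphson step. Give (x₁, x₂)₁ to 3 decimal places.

(-1.287, 1.529)

At (-2, 3): F = (-9.000, 23.000).
Jacobian J = [[8·x₁ + 2·x₂ + 2, 2·x₁ - 2·x₂], [2·x₁·x₂ + 6·x₁, x₁^2]].
At the point, J = [[-8.000, -10.000], [-24.000, 4.000]] (det J = -272.000).
Solving J·Δ = −F gives Δ = (0.713, -1.471).
Then the next iterate is (x₁, x₂)₁ = (-1.287, 1.529).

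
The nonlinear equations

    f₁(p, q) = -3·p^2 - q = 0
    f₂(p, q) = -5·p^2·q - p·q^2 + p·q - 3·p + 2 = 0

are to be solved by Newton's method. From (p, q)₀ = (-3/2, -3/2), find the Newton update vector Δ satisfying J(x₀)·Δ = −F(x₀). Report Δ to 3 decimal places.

(0.648, 0.582)

At (-3/2, -3/2): F = (-5.250, 29.000).
Jacobian J = [[-6·p, -1], [-10·p·q - q^2 + q - 3, -5·p^2 - 2·p·q + p]].
At the point, J = [[9.000, -1.000], [-29.250, -17.250]] (det J = -184.500).
Solving J·Δ = −F gives Δ = (0.648, 0.582).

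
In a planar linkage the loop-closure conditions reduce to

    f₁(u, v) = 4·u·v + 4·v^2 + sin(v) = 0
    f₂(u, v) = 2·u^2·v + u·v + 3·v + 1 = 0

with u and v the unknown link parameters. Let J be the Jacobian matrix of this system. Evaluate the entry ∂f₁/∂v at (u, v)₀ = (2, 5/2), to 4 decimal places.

27.1989

∂f₁/∂v = 4·u + 8·v + cos(v).
At (2, 5/2) this is 27.1989.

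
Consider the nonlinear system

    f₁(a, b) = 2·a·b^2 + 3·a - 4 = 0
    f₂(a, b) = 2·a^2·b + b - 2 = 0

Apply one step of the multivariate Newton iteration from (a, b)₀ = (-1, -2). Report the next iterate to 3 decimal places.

At (-1, -2): F = (-15.000, -8.000).
Jacobian J = [[2·b^2 + 3, 4·a·b], [4·a·b, 2·a^2 + 1]].
At the point, J = [[11.000, 8.000], [8.000, 3.000]] (det J = -31.000).
Solving J·Δ = −F gives Δ = (0.613, 1.032).
Then the next iterate is (a, b)₁ = (-0.387, -0.968).

(-0.387, -0.968)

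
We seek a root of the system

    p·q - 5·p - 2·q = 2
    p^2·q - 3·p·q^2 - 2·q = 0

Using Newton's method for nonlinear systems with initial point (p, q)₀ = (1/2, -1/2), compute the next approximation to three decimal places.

At (1/2, -1/2): F = (-3.750, 0.500).
Jacobian J = [[q - 5, p - 2], [2·p·q - 3·q^2, p^2 - 6·p·q - 2]].
At the point, J = [[-5.500, -1.500], [-1.250, -0.250]] (det J = -0.500).
Solving J·Δ = −F gives Δ = (3.375, -14.875).
Then the next iterate is (p, q)₁ = (3.875, -15.375).

(3.875, -15.375)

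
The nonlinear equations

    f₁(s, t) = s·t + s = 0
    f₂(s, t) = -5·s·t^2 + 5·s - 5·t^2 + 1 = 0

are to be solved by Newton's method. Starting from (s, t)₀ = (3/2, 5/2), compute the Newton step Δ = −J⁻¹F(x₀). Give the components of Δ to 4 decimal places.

At (3/2, 5/2): F = (5.2500, -69.6250).
Jacobian J = [[t + 1, s], [-5·t^2 + 5, -10·s·t - 10·t]].
At the point, J = [[3.5000, 1.5000], [-26.2500, -62.5000]] (det J = -179.3750).
Solving J·Δ = −F gives Δ = (-1.2470, -0.5902).

(-1.2470, -0.5902)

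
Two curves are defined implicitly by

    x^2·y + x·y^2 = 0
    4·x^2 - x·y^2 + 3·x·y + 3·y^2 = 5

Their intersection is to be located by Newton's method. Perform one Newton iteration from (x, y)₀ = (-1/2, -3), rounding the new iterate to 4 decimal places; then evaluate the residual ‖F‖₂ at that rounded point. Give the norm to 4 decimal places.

At (-1/2, -3): F = (-5.2500, 32.0000).
Jacobian J = [[2·x·y + y^2, x^2 + 2·x·y], [8·x - y^2 + 3·y, -2·x·y + 3·x + 6·y]].
At the point, J = [[12.0000, 3.2500], [-22.0000, -22.5000]] (det J = -198.5000).
Solving J·Δ = −F gives Δ = (0.0712, 1.3526).
Then the next iterate is (x, y)₁ = (-0.4288, -1.6474).
Re-evaluating at (-0.4288, -1.6474): F = (-1.466638, 7.160205), so ‖F‖₂ = 7.3089.

7.3089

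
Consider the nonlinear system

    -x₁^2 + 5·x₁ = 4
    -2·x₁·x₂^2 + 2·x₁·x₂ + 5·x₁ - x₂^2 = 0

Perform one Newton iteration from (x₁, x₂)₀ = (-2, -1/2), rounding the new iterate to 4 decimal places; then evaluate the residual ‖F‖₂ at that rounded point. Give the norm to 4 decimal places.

4.0103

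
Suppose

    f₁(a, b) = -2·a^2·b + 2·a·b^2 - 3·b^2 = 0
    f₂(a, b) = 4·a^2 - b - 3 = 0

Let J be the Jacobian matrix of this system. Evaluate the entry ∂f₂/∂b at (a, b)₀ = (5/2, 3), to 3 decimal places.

-1.000

∂f₂/∂b = -1.
At (5/2, 3) this is -1.000.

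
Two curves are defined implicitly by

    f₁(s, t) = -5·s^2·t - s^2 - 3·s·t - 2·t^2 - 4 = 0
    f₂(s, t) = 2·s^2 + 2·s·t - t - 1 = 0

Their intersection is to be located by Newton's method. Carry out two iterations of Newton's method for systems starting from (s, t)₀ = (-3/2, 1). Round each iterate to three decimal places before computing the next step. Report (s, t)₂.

(-0.235, -0.497)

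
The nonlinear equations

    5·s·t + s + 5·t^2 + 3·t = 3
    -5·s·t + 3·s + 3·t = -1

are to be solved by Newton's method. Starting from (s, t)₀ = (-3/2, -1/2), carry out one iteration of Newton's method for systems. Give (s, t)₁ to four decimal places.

(1.0651, -1.0103)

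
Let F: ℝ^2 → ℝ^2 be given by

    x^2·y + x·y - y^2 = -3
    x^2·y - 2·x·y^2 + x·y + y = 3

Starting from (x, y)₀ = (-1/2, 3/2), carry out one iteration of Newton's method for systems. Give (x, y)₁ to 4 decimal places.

(-0.3205, 1.6154)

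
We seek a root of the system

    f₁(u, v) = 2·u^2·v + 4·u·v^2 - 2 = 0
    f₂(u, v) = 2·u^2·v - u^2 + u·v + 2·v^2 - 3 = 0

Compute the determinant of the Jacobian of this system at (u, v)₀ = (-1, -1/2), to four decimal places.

-24.0000

J = [[4·u·v + 4·v^2, 2·u^2 + 8·u·v], [4·u·v - 2·u + v, 2·u^2 + u + 4·v]].
At the point, J = [[3.0000, 6.0000], [3.5000, -1.0000]].
det J = -24.0000.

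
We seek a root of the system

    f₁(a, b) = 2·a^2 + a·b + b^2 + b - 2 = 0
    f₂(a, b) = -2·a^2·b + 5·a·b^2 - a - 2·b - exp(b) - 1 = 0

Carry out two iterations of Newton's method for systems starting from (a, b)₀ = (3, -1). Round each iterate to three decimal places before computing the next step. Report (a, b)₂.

(1.299, -0.558)

At (3, -1): F = (13.000, 30.63212).
Jacobian J = [[4·a + b, a + 2·b + 1], [-4·a·b + 5·b^2 - 1, -2·a^2 + 10·a·b - exp(b) - 2]].
At the point, J = [[11.000, 2.000], [16.000, -50.36788]] (det J = -586.04667).
Solving J·Δ = −F gives Δ = (-1.222, 0.220).
Then the next iterate is (a, b)₁ = (1.778, -0.780).
Round to (1.778, -0.780) and repeat: F = (2.76413, 8.66387), J = [[6.332, 1.218], [7.58936, -22.64937]].
Δ = (-0.479, 0.222), so (a, b)₂ = (1.299, -0.558).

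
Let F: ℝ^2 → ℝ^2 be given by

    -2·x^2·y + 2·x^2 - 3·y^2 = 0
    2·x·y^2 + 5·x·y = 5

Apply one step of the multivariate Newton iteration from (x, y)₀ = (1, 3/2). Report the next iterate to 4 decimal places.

At (1, 3/2): F = (-7.7500, 7.0000).
Jacobian J = [[-4·x·y + 4·x, -2·x^2 - 6·y], [2·y^2 + 5·y, 4·x·y + 5·x]].
At the point, J = [[-2.0000, -11.0000], [12.0000, 11.0000]] (det J = 110.0000).
Solving J·Δ = −F gives Δ = (0.0750, -0.7182).
Then the next iterate is (x, y)₁ = (1.0750, 0.7818).

(1.0750, 0.7818)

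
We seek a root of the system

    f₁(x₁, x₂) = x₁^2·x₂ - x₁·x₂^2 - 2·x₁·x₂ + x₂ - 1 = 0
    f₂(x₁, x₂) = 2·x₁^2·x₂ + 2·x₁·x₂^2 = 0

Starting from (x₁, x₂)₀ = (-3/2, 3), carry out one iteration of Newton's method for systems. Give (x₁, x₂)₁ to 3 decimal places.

At (-3/2, 3): F = (31.250, -13.500).
Jacobian J = [[2·x₁·x₂ - x₂^2 - 2·x₂, x₁^2 - 2·x₁·x₂ - 2·x₁ + 1], [4·x₁·x₂ + 2·x₂^2, 2·x₁^2 + 4·x₁·x₂]].
At the point, J = [[-24.000, 15.250], [0.000, -13.500]] (det J = 324.000).
Solving J·Δ = −F gives Δ = (0.667, -1.000).
Then the next iterate is (x₁, x₂)₁ = (-0.833, 2.000).

(-0.833, 2.000)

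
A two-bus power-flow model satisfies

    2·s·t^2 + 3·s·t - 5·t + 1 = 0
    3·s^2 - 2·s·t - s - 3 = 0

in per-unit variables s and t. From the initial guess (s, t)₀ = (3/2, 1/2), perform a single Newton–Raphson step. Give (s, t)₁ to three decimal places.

(1.229, 0.117)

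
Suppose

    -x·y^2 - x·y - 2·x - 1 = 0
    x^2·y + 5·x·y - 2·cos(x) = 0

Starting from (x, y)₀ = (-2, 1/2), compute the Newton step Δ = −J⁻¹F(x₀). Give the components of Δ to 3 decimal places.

(0.842, -0.546)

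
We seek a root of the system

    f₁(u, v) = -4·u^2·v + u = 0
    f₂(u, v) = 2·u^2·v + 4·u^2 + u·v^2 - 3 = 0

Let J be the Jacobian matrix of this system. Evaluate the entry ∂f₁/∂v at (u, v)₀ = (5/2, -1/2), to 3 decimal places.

-25.000

∂f₁/∂v = -4·u^2.
At (5/2, -1/2) this is -25.000.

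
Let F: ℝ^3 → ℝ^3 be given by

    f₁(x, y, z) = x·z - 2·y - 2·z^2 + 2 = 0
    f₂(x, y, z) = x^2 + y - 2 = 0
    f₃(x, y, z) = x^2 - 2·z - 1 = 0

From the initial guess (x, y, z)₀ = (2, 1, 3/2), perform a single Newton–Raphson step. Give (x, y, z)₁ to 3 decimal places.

(-1.000, 10.000, -4.500)

At (2, 1, 3/2): F = (-1.500, 3.000, 0.000).
Jacobian J = [[z, -2, x - 4·z], [2·x, 1, 0], [2·x, 0, -2]].
At the point, J = [[1.500, -2.000, -4.000], [4.000, 1.000, 0.000], [4.000, 0.000, -2.000]] (det J = -3.000).
Solving J·Δ = −F gives Δ = (-3.000, 9.000, -6.000).
Then the next iterate is (x, y, z)₁ = (-1.000, 10.000, -4.500).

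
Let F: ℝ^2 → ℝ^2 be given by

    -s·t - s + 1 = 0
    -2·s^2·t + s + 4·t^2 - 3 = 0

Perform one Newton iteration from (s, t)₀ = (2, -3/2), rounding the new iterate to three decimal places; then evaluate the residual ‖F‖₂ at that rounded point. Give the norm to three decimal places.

4.000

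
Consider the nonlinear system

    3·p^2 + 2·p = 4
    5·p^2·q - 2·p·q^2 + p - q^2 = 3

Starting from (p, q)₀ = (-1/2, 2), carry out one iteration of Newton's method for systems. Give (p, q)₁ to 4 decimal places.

At (-1/2, 2): F = (-4.2500, -1.0000).
Jacobian J = [[6·p + 2, 0], [10·p·q - 2·q^2 + 1, 5·p^2 - 4·p·q - 2·q]].
At the point, J = [[-1.0000, 0.0000], [-17.0000, 1.2500]] (det J = -1.2500).
Solving J·Δ = −F gives Δ = (-4.2500, -57.0000).
Then the next iterate is (p, q)₁ = (-4.7500, -55.0000).

(-4.7500, -55.0000)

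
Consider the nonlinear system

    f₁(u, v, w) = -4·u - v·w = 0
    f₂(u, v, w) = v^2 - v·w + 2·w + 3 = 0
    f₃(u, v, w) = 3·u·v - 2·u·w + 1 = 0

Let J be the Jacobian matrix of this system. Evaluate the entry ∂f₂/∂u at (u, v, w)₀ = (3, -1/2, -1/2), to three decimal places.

0.000

∂f₂/∂u = 0.
At (3, -1/2, -1/2) this is 0.000.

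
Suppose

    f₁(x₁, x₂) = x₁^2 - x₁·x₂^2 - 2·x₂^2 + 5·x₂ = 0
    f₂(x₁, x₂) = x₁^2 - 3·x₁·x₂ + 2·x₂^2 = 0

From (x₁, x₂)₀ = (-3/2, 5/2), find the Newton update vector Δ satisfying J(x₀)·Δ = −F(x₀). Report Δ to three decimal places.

(0.960, -1.098)

At (-3/2, 5/2): F = (11.625, 26.000).
Jacobian J = [[2·x₁ - x₂^2, -2·x₁·x₂ - 4·x₂ + 5], [2·x₁ - 3·x₂, -3·x₁ + 4·x₂]].
At the point, J = [[-9.250, 2.500], [-10.500, 14.500]] (det J = -107.875).
Solving J·Δ = −F gives Δ = (0.960, -1.098).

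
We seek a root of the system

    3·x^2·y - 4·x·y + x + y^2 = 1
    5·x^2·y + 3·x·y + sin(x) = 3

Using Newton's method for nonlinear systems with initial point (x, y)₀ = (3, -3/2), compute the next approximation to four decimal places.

At (3, -3/2): F = (-18.2500, -83.858880).
Jacobian J = [[6·x·y - 4·y + 1, 3·x^2 - 4·x + 2·y], [10·x·y + 3·y + cos(x), 5·x^2 + 3·x]].
At the point, J = [[-20.0000, 12.0000], [-50.489992, 54.0000]] (det J = -474.120090).
Solving J·Δ = −F gives Δ = (0.0439, 1.5940).
Then the next iterate is (x, y)₁ = (3.0439, 0.0940).

(3.0439, 0.0940)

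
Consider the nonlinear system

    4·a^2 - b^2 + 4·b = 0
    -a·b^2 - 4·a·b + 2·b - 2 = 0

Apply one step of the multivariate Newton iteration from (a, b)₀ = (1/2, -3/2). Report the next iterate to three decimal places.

At (1/2, -3/2): F = (-7.250, -3.125).
Jacobian J = [[8·a, -2·b + 4], [-b^2 - 4·b, -2·a·b - 4·a + 2]].
At the point, J = [[4.000, 7.000], [3.750, 1.500]] (det J = -20.250).
Solving J·Δ = −F gives Δ = (0.543, 0.725).
Then the next iterate is (a, b)₁ = (1.043, -0.775).

(1.043, -0.775)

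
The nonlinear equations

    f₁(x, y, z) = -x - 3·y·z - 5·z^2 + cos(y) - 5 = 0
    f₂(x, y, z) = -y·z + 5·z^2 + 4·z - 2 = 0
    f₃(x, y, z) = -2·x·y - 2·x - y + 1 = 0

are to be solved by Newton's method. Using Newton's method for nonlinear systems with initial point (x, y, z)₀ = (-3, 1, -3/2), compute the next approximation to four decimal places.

At (-3, 1, -3/2): F = (-8.209698, 4.7500, 12.0000).
Jacobian J = [[-1, -3·z - sin(y), -3·y - 10·z], [0, -z, -y + 10·z + 4], [-2·y - 2, -2·x - 1, 0]].
At the point, J = [[-1.0000, 3.658529, 12.0000], [0.0000, 1.5000, -12.0000], [-4.0000, 5.0000, 0.0000]] (det J = 187.609393).
Solving J·Δ = −F gives Δ = (5.0659, 1.6527, 0.6024).
Then the next iterate is (x, y, z)₁ = (2.0659, 2.6527, -0.8976).

(2.0659, 2.6527, -0.8976)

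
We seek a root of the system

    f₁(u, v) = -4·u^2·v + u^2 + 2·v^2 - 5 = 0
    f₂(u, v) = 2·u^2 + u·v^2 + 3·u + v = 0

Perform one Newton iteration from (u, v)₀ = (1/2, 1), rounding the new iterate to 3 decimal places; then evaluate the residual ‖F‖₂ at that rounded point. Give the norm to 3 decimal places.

At (1/2, 1): F = (-3.750, 3.500).
Jacobian J = [[-8·u·v + 2·u, -4·u^2 + 4·v], [4·u + v^2 + 3, 2·u·v + 1]].
At the point, J = [[-3.000, 3.000], [6.000, 2.000]] (det J = -24.000).
Solving J·Δ = −F gives Δ = (-0.750, 0.500).
Then the next iterate is (u, v)₁ = (-0.250, 1.500).
Re-evaluating at (-0.250, 1.500): F = (-0.81250, 0.31250), so ‖F‖₂ = 0.871.

0.871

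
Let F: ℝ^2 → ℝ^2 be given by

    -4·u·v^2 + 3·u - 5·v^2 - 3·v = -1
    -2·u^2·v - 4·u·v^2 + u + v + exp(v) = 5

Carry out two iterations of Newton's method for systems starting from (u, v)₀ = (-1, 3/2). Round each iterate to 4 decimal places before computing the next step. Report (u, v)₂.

At (-1, 3/2): F = (-8.7500, 5.981689).
Jacobian J = [[-4·v^2 + 3, -8·u·v - 10·v - 3], [-4·u·v - 4·v^2 + 1, -2·u^2 - 8·u·v + exp(v) + 1]].
At the point, J = [[-6.0000, -6.0000], [-2.0000, 15.481689]] (det J = -104.890134).
Solving J·Δ = −F gives Δ = (-0.9493, -0.5090).
Then the next iterate is (u, v)₁ = (-1.9493, 0.9910).
Round to (-1.9493, 0.9910) and repeat: F = (-5.073823, -3.138036), J = [[-0.928324, 2.544050], [4.798701, 11.548436]].
Δ = (-2.2073, 1.1889), so (u, v)₂ = (-4.1566, 2.1799).

(-4.1566, 2.1799)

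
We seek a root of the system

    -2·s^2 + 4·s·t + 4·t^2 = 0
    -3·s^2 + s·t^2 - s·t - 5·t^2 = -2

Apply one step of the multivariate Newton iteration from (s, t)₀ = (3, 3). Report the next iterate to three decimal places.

(0.542, 1.500)

At (3, 3): F = (54.000, -52.000).
Jacobian J = [[-4·s + 4·t, 4·s + 8·t], [-6·s + t^2 - t, 2·s·t - s - 10·t]].
At the point, J = [[0.000, 36.000], [-12.000, -15.000]] (det J = 432.000).
Solving J·Δ = −F gives Δ = (-2.458, -1.500).
Then the next iterate is (s, t)₁ = (0.542, 1.500).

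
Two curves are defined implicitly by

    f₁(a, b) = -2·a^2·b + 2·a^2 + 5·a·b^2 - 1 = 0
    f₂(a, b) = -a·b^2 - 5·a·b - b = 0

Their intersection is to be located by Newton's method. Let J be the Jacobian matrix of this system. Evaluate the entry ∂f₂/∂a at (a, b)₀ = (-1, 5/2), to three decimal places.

∂f₂/∂a = -b^2 - 5·b.
At (-1, 5/2) this is -18.750.

-18.750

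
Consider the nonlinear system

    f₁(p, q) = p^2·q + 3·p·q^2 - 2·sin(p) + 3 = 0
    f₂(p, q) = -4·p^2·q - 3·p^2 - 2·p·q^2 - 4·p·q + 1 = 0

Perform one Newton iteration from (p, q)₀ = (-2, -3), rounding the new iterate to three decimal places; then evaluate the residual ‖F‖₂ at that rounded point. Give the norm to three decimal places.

At (-2, -3): F = (-61.18141, 49.000).
Jacobian J = [[2·p·q + 3·q^2 - 2·cos(p), p^2 + 6·p·q], [-8·p·q - 6·p - 2·q^2 - 4·q, -4·p^2 - 4·p·q - 4·p]].
At the point, J = [[39.83229, 40.000], [-42.000, -32.000]] (det J = 405.36660).
Solving J·Δ = −F gives Δ = (0.005, 1.524).
Then the next iterate is (p, q)₁ = (-1.995, -1.476).
Re-evaluating at (-1.995, -1.476): F = (-14.09056, 9.47203), so ‖F‖₂ = 16.978.

16.978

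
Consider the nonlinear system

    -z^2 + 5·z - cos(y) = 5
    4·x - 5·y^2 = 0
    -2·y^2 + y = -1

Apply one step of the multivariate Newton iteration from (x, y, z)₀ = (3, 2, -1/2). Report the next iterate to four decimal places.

(1.4286, 1.2857, 0.8306)

At (3, 2, -1/2): F = (-7.333853, -8.0000, -5.0000).
Jacobian J = [[0, sin(y), -2·z + 5], [4, -10·y, 0], [0, -4·y + 1, 0]].
At the point, J = [[0.0000, 0.909297, 6.0000], [4.0000, -20.0000, 0.0000], [0.0000, -7.0000, 0.0000]] (det J = -168.0000).
Solving J·Δ = −F gives Δ = (-1.5714, -0.7143, 1.3306).
Then the next iterate is (x, y, z)₁ = (1.4286, 1.2857, 0.8306).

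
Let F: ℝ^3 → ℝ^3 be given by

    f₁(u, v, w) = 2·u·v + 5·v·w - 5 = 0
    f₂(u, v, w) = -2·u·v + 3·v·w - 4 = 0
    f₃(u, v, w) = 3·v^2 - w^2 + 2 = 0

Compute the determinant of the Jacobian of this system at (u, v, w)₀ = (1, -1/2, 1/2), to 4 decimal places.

16.0000

J = [[2·v, 2·u + 5·w, 5·v], [-2·v, -2·u + 3·w, 3·v], [0, 6·v, -2·w]].
At the point, J = [[-1.0000, 4.5000, -2.5000], [1.0000, -0.5000, -1.5000], [0.0000, -3.0000, -1.0000]].
det J = 16.0000.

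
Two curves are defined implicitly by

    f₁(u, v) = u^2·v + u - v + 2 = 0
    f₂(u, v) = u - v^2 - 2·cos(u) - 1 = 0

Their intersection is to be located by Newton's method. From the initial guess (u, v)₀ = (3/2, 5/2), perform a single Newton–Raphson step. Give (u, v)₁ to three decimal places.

At (3/2, 5/2): F = (6.625, -5.89147).
Jacobian J = [[2·u·v + 1, u^2 - 1], [2·sin(u) + 1, -2·v]].
At the point, J = [[8.500, 1.250], [2.99499, -5.000]] (det J = -46.24374).
Solving J·Δ = −F gives Δ = (-0.557, -1.512).
Then the next iterate is (u, v)₁ = (0.943, 0.988).

(0.943, 0.988)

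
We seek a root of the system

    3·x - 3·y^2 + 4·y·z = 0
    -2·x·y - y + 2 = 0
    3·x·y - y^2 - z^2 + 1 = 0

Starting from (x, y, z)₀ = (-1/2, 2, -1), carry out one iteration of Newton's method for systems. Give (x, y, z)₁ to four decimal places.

(0.0000, 2.6667, 2.8333)

At (-1/2, 2, -1): F = (-21.5000, 2.0000, -7.0000).
Jacobian J = [[3, -6·y + 4·z, 4·y], [-2·y, -2·x - 1, 0], [3·y, 3·x - 2·y, -2·z]].
At the point, J = [[3.0000, -16.0000, 8.0000], [-4.0000, 0.0000, 0.0000], [6.0000, -5.5000, 2.0000]] (det J = 48.0000).
Solving J·Δ = −F gives Δ = (0.5000, 0.6667, 3.8333).
Then the next iterate is (x, y, z)₁ = (0.0000, 2.6667, 2.8333).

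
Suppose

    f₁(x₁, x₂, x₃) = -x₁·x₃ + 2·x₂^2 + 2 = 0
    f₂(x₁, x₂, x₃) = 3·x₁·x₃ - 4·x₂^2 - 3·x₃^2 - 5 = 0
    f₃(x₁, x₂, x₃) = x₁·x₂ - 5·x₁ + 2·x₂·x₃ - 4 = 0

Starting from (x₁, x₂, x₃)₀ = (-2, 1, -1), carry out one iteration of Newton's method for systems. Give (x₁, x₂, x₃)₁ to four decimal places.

(1.0000, -0.8750, 0.2500)

At (-2, 1, -1): F = (2.0000, -6.0000, 2.0000).
Jacobian J = [[-x₃, 4·x₂, -x₁], [3·x₃, -8·x₂, 3·x₁ - 6·x₃], [x₂ - 5, x₁ + 2·x₃, 2·x₂]].
At the point, J = [[1.0000, 4.0000, 2.0000], [-3.0000, -8.0000, 0.0000], [-4.0000, -4.0000, 2.0000]] (det J = -32.0000).
Solving J·Δ = −F gives Δ = (3.0000, -1.8750, 1.2500).
Then the next iterate is (x₁, x₂, x₃)₁ = (1.0000, -0.8750, 0.2500).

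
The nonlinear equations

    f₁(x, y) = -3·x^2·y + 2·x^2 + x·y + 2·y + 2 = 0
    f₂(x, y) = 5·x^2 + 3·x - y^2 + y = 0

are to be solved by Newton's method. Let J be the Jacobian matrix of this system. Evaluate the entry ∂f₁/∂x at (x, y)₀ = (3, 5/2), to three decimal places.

∂f₁/∂x = -6·x·y + 4·x + y.
At (3, 5/2) this is -30.500.

-30.500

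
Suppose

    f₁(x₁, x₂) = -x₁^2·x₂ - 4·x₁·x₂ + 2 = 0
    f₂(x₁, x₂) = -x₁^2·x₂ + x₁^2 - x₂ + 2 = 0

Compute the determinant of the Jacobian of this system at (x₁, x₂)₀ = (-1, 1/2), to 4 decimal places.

J = [[-2·x₁·x₂ - 4·x₂, -x₁^2 - 4·x₁], [-2·x₁·x₂ + 2·x₁, -x₁^2 - 1]].
At the point, J = [[-1.0000, 3.0000], [-1.0000, -2.0000]].
det J = 5.0000.

5.0000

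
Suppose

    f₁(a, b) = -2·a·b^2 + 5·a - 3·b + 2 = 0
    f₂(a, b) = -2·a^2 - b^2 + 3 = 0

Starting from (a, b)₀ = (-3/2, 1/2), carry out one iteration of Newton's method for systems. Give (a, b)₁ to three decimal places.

At (-3/2, 1/2): F = (-6.250, -1.750).
Jacobian J = [[-2·b^2 + 5, -4·a·b - 3], [-4·a, -2·b]].
At the point, J = [[4.500, 0.000], [6.000, -1.000]] (det J = -4.500).
Solving J·Δ = −F gives Δ = (1.389, 6.583).
Then the next iterate is (a, b)₁ = (-0.111, 7.083).

(-0.111, 7.083)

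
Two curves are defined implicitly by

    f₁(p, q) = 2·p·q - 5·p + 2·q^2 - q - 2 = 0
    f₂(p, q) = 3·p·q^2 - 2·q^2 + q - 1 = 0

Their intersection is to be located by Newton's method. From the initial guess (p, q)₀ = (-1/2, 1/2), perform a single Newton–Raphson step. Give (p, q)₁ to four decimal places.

(-0.5000, -0.0500)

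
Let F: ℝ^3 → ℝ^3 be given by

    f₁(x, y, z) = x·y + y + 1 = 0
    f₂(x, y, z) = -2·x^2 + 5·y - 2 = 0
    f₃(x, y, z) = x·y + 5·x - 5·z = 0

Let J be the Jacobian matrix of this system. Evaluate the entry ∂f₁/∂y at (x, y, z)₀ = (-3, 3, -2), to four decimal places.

-2.0000

∂f₁/∂y = x + 1.
At (-3, 3, -2) this is -2.0000.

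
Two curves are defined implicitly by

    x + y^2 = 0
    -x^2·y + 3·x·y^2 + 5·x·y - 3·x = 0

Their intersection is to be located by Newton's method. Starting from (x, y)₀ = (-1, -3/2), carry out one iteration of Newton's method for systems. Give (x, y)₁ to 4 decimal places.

(0.1304, -0.7065)

At (-1, -3/2): F = (1.2500, 5.2500).
Jacobian J = [[1, 2·y], [-2·x·y + 3·y^2 + 5·y - 3, -x^2 + 6·x·y + 5·x]].
At the point, J = [[1.0000, -3.0000], [-6.7500, 3.0000]] (det J = -17.2500).
Solving J·Δ = −F gives Δ = (1.1304, 0.7935).
Then the next iterate is (x, y)₁ = (0.1304, -0.7065).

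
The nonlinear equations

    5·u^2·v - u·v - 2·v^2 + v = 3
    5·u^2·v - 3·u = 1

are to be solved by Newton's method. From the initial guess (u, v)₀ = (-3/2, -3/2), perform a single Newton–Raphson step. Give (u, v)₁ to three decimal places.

(-1.954, 0.476)

At (-3/2, -3/2): F = (-28.125, -13.375).
Jacobian J = [[10·u·v - v, 5·u^2 - u - 4·v + 1], [10·u·v - 3, 5·u^2]].
At the point, J = [[24.000, 19.750], [19.500, 11.250]] (det J = -115.125).
Solving J·Δ = −F gives Δ = (-0.454, 1.976).
Then the next iterate is (u, v)₁ = (-1.954, 0.476).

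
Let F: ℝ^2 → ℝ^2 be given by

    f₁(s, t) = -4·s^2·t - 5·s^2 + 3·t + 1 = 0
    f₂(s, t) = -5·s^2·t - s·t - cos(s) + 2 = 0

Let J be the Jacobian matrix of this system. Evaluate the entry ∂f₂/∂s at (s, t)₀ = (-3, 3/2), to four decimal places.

43.3589

∂f₂/∂s = -10·s·t - t + sin(s).
At (-3, 3/2) this is 43.3589.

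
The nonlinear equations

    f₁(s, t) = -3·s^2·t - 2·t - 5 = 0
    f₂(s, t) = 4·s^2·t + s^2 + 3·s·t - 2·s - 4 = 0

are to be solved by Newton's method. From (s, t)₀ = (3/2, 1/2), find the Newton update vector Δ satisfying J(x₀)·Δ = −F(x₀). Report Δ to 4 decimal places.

(8.0046, -5.1881)

At (3/2, 1/2): F = (-9.3750, 2.0000).
Jacobian J = [[-6·s·t, -3·s^2 - 2], [8·s·t + 2·s + 3·t - 2, 4·s^2 + 3·s]].
At the point, J = [[-4.5000, -8.7500], [8.5000, 13.5000]] (det J = 13.6250).
Solving J·Δ = −F gives Δ = (8.0046, -5.1881).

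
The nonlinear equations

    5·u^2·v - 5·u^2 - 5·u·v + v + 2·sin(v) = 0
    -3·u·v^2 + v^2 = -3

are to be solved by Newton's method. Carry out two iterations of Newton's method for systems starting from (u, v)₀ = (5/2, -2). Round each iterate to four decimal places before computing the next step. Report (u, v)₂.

(0.8409, -1.5040)

At (5/2, -2): F = (-72.568595, -23.0000).
Jacobian J = [[10·u·v - 10·u - 5·v, 5·u^2 - 5·u + 2·cos(v) + 1], [-3·v^2, -6·u·v + 2·v]].
At the point, J = [[-65.0000, 18.917706], [-12.0000, 26.0000]] (det J = -1462.987524).
Solving J·Δ = −F gives Δ = (-0.9923, 0.4266).
Then the next iterate is (u, v)₁ = (1.5077, -1.5734).
Round to (1.5077, -1.5734) and repeat: F = (-20.961058, -5.721743), J = [[-30.932152, 4.822089], [-7.426763, 11.086491]].
Δ = (-0.6668, 0.0694), so (u, v)₂ = (0.8409, -1.5040).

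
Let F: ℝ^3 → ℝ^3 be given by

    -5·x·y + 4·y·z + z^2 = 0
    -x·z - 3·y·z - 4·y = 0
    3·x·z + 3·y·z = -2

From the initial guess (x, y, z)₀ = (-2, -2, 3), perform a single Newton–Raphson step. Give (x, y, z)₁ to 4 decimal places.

At (-2, -2, 3): F = (-35.0000, 32.0000, -34.0000).
Jacobian J = [[-5·y, -5·x + 4·z, 4·y + 2·z], [-z, -3·z - 4, -x - 3·y], [3·z, 3·z, 3·x + 3·y]].
At the point, J = [[10.0000, 22.0000, -2.0000], [-3.0000, -13.0000, 8.0000], [9.0000, 9.0000, -12.0000]] (det J = 1452.0000).
Solving J·Δ = −F gives Δ = (0.1157, 1.3829, -1.7094).
Then the next iterate is (x, y, z)₁ = (-1.8843, -0.6171, 1.2906).

(-1.8843, -0.6171, 1.2906)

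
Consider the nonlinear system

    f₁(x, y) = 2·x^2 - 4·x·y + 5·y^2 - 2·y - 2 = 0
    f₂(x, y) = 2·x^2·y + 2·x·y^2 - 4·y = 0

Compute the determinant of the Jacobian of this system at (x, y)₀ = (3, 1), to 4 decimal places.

264.0000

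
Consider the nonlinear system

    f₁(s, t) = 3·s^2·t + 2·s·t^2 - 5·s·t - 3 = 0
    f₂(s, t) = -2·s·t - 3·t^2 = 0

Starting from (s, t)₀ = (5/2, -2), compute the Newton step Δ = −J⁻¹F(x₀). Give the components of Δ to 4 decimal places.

At (5/2, -2): F = (4.5000, -2.0000).
Jacobian J = [[6·s·t + 2·t^2 - 5·t, 3·s^2 + 4·s·t - 5·s], [-2·t, -2·s - 6·t]].
At the point, J = [[-12.0000, -13.7500], [4.0000, 7.0000]] (det J = -29.0000).
Solving J·Δ = −F gives Δ = (0.1379, 0.2069).

(0.1379, 0.2069)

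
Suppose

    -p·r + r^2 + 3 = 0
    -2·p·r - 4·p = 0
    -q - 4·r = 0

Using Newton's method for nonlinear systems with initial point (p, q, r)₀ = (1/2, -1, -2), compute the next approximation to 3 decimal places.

At (1/2, -1, -2): F = (8.000, 0.000, 9.000).
Jacobian J = [[-r, 0, -p + 2·r], [-2·r - 4, 0, -2·p], [0, -1, -4]].
At the point, J = [[2.000, 0.000, -4.500], [0.000, 0.000, -1.000], [0.000, -1.000, -4.000]] (det J = -2.000).
Solving J·Δ = −F gives Δ = (-4.000, 9.000, 0.000).
Then the next iterate is (p, q, r)₁ = (-3.500, 8.000, -2.000).

(-3.500, 8.000, -2.000)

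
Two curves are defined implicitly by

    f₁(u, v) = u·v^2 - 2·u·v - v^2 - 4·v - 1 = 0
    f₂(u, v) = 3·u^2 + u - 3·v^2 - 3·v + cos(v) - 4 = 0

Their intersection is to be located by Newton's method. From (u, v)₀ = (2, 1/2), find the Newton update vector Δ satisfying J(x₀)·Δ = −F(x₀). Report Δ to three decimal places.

(-0.951, -0.577)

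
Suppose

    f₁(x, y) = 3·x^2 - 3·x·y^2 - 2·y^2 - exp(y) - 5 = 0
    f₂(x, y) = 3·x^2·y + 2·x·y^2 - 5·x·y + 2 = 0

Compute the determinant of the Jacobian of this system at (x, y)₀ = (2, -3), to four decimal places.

473.8506

J = [[6·x - 3·y^2, -6·x·y - 4·y - exp(y)], [6·x·y + 2·y^2 - 5·y, 3·x^2 + 4·x·y - 5·x]].
At the point, J = [[-15.0000, 47.950213], [-3.0000, -22.0000]].
det J = 473.8506.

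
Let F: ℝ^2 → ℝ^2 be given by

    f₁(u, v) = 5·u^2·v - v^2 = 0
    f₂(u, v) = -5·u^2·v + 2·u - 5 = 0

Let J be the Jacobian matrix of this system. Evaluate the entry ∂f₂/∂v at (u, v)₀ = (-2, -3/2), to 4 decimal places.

∂f₂/∂v = -5·u^2.
At (-2, -3/2) this is -20.0000.

-20.0000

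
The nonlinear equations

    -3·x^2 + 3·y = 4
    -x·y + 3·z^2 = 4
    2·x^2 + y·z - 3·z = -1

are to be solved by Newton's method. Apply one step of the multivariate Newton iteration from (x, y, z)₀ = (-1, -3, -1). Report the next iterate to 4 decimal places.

(-0.2222, 0.7778, -0.6481)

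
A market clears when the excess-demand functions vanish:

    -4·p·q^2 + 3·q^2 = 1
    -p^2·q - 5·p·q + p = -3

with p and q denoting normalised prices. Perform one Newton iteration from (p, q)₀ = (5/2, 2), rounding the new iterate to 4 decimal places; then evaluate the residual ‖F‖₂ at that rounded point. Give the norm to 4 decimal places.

7.9248

At (5/2, 2): F = (-29.0000, -32.0000).
Jacobian J = [[-4·q^2, -8·p·q + 6·q], [-2·p·q - 5·q + 1, -p^2 - 5·p]].
At the point, J = [[-16.0000, -28.0000], [-19.0000, -18.7500]] (det J = -232.0000).
Solving J·Δ = −F gives Δ = (-1.5183, -0.1681).
Then the next iterate is (p, q)₁ = (0.9817, 1.8319).
Re-evaluating at (0.9817, 1.8319): F = (-4.110209, -6.775647), so ‖F‖₂ = 7.9248.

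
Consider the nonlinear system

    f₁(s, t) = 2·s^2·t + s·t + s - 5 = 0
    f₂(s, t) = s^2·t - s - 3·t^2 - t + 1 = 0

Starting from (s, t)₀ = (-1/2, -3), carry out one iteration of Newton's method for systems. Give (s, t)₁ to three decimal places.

At (-1/2, -3): F = (-5.500, -23.250).
Jacobian J = [[4·s·t + t + 1, 2·s^2 + s], [2·s·t - 1, s^2 - 6·t - 1]].
At the point, J = [[4.000, 0.000], [2.000, 17.250]] (det J = 69.000).
Solving J·Δ = −F gives Δ = (1.375, 1.188).
Then the next iterate is (s, t)₁ = (0.875, -1.812).

(0.875, -1.812)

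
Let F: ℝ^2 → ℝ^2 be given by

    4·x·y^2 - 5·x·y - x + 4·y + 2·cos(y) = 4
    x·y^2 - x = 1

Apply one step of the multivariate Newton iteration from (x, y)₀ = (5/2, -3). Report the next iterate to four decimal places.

(0.9864, -2.5406)

At (5/2, -3): F = (107.020015, 19.0000).
Jacobian J = [[4·y^2 - 5·y - 1, 8·x·y - 5·x - 2·sin(y) + 4], [y^2 - 1, 2·x·y]].
At the point, J = [[50.0000, -68.217760], [8.0000, -15.0000]] (det J = -204.257920).
Solving J·Δ = −F gives Δ = (-1.5136, 0.4594).
Then the next iterate is (x, y)₁ = (0.9864, -2.5406).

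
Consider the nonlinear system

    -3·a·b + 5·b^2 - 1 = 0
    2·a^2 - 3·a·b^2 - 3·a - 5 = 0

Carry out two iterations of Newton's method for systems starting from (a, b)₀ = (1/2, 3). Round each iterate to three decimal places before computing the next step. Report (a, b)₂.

At (1/2, 3): F = (39.500, -19.500).
Jacobian J = [[-3·b, -3·a + 10·b], [4·a - 3·b^2 - 3, -6·a·b]].
At the point, J = [[-9.000, 28.500], [-28.000, -9.000]] (det J = 879.000).
Solving J·Δ = −F gives Δ = (-0.228, -1.458).
Then the next iterate is (a, b)₁ = (0.272, 1.542).
Round to (0.272, 1.542) and repeat: F = (9.63055, -7.60829), J = [[-4.626, 14.604], [-9.04529, -2.51654]].
Δ = (-0.604, -0.851), so (a, b)₂ = (-0.332, 0.691).

(-0.332, 0.691)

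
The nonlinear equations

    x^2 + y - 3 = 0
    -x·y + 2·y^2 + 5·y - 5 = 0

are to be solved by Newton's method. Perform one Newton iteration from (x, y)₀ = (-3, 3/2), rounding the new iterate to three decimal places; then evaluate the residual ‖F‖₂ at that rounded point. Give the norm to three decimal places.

2.191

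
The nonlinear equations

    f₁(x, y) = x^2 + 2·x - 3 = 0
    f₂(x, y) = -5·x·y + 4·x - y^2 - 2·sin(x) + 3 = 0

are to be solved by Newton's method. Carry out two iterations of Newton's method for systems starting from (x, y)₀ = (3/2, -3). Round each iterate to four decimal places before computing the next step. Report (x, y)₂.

At (3/2, -3): F = (2.2500, 20.505010).
Jacobian J = [[2·x + 2, 0], [-5·y - 2·cos(x) + 4, -5·x - 2·y]].
At the point, J = [[5.0000, 0.0000], [18.858526, -1.5000]] (det J = -7.5000).
Solving J·Δ = −F gives Δ = (-0.4500, 8.0124).
Then the next iterate is (x, y)₁ = (1.0500, 5.0124).
Round to (1.0500, 5.0124) and repeat: F = (0.2025, -45.974100), J = [[4.1000, 0.0000], [-22.057142, -15.2748]].
Δ = (-0.0494, -2.9385), so (x, y)₂ = (1.0006, 2.0739).

(1.0006, 2.0739)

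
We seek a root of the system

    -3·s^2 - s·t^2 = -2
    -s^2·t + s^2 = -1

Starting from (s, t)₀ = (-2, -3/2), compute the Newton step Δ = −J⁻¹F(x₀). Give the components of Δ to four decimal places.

(0.8889, 0.5278)

At (-2, -3/2): F = (-5.5000, 11.0000).
Jacobian J = [[-6·s - t^2, -2·s·t], [-2·s·t + 2·s, -s^2]].
At the point, J = [[9.7500, -6.0000], [-10.0000, -4.0000]] (det J = -99.0000).
Solving J·Δ = −F gives Δ = (0.8889, 0.5278).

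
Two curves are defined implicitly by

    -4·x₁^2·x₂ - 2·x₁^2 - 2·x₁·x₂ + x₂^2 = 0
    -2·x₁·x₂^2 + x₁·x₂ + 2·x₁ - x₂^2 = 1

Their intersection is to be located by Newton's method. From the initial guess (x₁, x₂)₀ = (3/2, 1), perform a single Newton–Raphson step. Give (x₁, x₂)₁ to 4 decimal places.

(0.8161, 0.8179)

At (3/2, 1): F = (-15.5000, -0.5000).
Jacobian J = [[-8·x₁·x₂ - 4·x₁ - 2·x₂, -4·x₁^2 - 2·x₁ + 2·x₂], [-2·x₂^2 + x₂ + 2, -4·x₁·x₂ + x₁ - 2·x₂]].
At the point, J = [[-20.0000, -10.0000], [1.0000, -6.5000]] (det J = 140.0000).
Solving J·Δ = −F gives Δ = (-0.6839, -0.1821).
Then the next iterate is (x₁, x₂)₁ = (0.8161, 0.8179).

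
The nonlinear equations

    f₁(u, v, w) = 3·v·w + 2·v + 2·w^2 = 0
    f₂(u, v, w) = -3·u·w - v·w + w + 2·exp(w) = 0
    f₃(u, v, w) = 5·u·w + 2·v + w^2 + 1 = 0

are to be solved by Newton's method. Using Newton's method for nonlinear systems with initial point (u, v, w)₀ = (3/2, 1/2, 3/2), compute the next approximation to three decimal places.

At (3/2, 1/2, 3/2): F = (7.750, 2.96338, 15.500).
Jacobian J = [[0, 3·w + 2, 3·v + 4·w], [-3·w, -w, -3·u - v + 2·exp(w) + 1], [5·w, 2, 5·u + 2·w]].
At the point, J = [[0.000, 6.500, 7.500], [-4.500, -1.500, 4.96338], [7.500, 2.000, 10.500]] (det J = 565.96468).
Solving J·Δ = −F gives Δ = (-0.561, 0.062, -1.087).
Then the next iterate is (u, v, w)₁ = (0.939, 0.562, 0.413).

(0.939, 0.562, 0.413)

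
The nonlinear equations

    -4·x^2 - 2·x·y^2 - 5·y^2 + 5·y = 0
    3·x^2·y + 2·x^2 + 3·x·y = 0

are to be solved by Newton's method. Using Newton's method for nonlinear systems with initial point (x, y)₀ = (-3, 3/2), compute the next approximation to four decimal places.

(-1.6722, 1.5449)

At (-3, 3/2): F = (-26.2500, 45.0000).
Jacobian J = [[-8·x - 2·y^2, -4·x·y - 10·y + 5], [6·x·y + 4·x + 3·y, 3·x^2 + 3·x]].
At the point, J = [[19.5000, 8.0000], [-34.5000, 18.0000]] (det J = 627.0000).
Solving J·Δ = −F gives Δ = (1.3278, 0.0449).
Then the next iterate is (x, y)₁ = (-1.6722, 1.5449).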